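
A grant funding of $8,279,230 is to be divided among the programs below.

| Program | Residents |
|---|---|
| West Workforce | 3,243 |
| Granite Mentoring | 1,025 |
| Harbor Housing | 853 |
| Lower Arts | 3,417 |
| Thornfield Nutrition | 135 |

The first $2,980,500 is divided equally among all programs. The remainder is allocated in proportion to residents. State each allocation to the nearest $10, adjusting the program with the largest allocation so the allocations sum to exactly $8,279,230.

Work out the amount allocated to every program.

West Workforce: $2,577,400 · Granite Mentoring: $1,222,320 · Harbor Housing: $1,117,240 · Lower Arts: $2,683,690 · Thornfield Nutrition: $678,580

First tranche $2,980,500 split equally: $596,100 each.
Remainder $5,298,730 by residents (total 8,673): West Workforce 1,981,296.14 → $1,981,300; Granite Mentoring 626,219.10 → $626,220; Harbor Housing 521,136.48 → $521,140; Lower Arts 2,087,600.65 → $2,087,600; Thornfield Nutrition 82,477.64 → $82,480.
Rounding difference −$10 on remainder applied to Lower Arts.
Totals: West Workforce $596,100 + $1,981,300 = $2,577,400; Granite Mentoring $596,100 + $626,220 = $1,222,320; Harbor Housing $596,100 + $521,140 = $1,117,240; Lower Arts $596,100 + $2,087,590 = $2,683,690; Thornfield Nutrition $596,100 + $82,480 = $678,580.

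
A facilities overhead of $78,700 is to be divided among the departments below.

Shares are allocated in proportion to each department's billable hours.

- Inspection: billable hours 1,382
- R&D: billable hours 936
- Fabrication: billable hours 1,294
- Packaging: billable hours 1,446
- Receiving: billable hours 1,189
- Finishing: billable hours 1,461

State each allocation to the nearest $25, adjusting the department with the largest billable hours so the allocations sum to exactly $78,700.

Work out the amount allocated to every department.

Combined billable hours = 1,382 + 936 + 1,294 + 1,446 + 1,189 + 1,461 = 7,708.
Unrounded shares: Inspection 14,110.46; R&D 9,556.72; Fabrication 13,211.96; Packaging 14,763.91; Receiving 12,139.89; Finishing 14,917.06.
At nearest $25: Inspection $14,100; R&D $9,550; Fabrication $13,200; Packaging $14,775; Receiving $12,150; Finishing $14,925. Sum = $78,700.
Rounded total matches; no reconciliation needed.

Inspection: $14,100 · R&D: $9,550 · Fabrication: $13,200 · Packaging: $14,775 · Receiving: $12,150 · Finishing: $14,925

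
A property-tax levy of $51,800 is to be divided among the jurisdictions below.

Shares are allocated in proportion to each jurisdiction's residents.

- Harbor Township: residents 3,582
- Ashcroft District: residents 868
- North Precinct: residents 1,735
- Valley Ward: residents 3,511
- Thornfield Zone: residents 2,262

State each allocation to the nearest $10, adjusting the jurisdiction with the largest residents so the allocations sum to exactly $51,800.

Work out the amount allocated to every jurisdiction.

Harbor Township: $15,510 | Ashcroft District: $3,760 | North Precinct: $7,520 | Valley Ward: $15,210 | Thornfield Zone: $9,800

Sum of residents: 11,958.
Unrounded shares: Harbor Township 3,582/11,958 × $51,800 = 15,516.61; Ashcroft District 868/11,958 × $51,800 = 3,760.03; North Precinct 1,735/11,958 × $51,800 = 7,515.72; Valley Ward 3,511/11,958 × $51,800 = 15,209.05; Thornfield Zone 2,262/11,958 × $51,800 = 9,798.60.
After rounding ($10): Harbor Township $15,520; Ashcroft District $3,760; North Precinct $7,520; Valley Ward $15,210; Thornfield Zone $9,800. Sum = $51,810.
Difference $51,800 − $51,810 = −$10 applied to largest residents (Harbor Township): Harbor Township becomes $15,510.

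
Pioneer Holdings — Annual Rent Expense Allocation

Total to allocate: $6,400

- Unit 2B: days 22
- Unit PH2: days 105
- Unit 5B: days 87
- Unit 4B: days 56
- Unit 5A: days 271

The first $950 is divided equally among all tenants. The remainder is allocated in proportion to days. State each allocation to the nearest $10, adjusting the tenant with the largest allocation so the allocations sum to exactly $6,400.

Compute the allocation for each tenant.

Unit 2B: $410 · Unit PH2: $1,250 · Unit 5B: $1,070 · Unit 4B: $750 · Unit 5A: $2,920

First tranche $950 split equally: $190 each.
Remainder $5,450 by days (total 541): Unit 2B 221.63 → $220; Unit PH2 1,057.76 → $1,060; Unit 5B 876.43 → $880; Unit 4B 564.14 → $560; Unit 5A 2,730.04 → $2,730.
Totals: Unit 2B $190 + $220 = $410; Unit PH2 $190 + $1,060 = $1,250; Unit 5B $190 + $880 = $1,070; Unit 4B $190 + $560 = $750; Unit 5A $190 + $2,730 = $2,920.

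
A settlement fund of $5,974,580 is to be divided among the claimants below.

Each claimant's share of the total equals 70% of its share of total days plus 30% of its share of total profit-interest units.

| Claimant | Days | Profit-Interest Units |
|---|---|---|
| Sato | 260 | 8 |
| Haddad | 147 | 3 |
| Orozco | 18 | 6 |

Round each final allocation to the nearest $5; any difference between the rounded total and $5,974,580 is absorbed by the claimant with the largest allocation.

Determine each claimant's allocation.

Sato: $3,401,995 · Haddad: $1,762,855 · Orozco: $809,730

Totals — days 425, profit-interest units 17.
Composite weights (70% days + 30% profit-interest units): Sato 0.5694; Haddad 0.2951; Orozco 0.1355.
Pro-rata amounts: Sato 3,401,996.14; Haddad 1,762,852.55; Orozco 809,731.31.
Rounded to nearest $5: Sato $3,401,995; Haddad $1,762,855; Orozco $809,730. Sum = $5,974,580.
Rounded total matches; no reconciliation needed.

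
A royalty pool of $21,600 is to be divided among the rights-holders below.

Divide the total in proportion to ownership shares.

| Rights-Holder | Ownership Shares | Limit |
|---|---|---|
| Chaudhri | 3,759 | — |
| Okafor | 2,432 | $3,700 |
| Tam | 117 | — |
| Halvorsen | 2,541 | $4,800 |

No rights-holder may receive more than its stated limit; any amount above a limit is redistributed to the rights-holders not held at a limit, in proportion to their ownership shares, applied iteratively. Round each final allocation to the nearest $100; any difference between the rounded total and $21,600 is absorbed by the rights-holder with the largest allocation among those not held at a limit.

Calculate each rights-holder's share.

Chaudhri: $12,700; Okafor: $3,700; Tam: $400; Halvorsen: $4,800

Total ownership shares = 8,849.
Pro-rata shares before constraints: Chaudhri 9,175.55; Okafor 5,936.40; Tam 285.59; Halvorsen 6,202.46.
Held at cap: Okafor ($3,700), Halvorsen ($4,800); balance $13,100 reallocated over remaining ownership shares 3,876.
Shares after redistribution: Chaudhri 12,704.57 → $12,700; Tam 395.43 → $400.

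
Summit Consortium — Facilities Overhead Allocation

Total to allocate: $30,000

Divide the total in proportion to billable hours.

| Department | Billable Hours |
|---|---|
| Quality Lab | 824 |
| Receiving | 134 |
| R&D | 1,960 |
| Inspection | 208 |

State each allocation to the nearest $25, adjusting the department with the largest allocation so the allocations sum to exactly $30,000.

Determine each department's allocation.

Quality Lab: $7,900; Receiving: $1,275; R&D: $18,825; Inspection: $2,000

Billable hours total: 3,126.
Proportional shares: Quality Lab 824/3,126 × $30,000 = 7,907.87; Receiving 134/3,126 × $30,000 = 1,285.99; R&D 1,960/3,126 × $30,000 = 18,809.98; Inspection 208/3,126 × $30,000 = 1,996.16.
At nearest $25: Quality Lab $7,900; Receiving $1,275; R&D $18,800; Inspection $2,000. Sum = $29,975.
Difference $30,000 − $29,975 = +$25 applied to largest allocation (R&D): R&D becomes $18,825.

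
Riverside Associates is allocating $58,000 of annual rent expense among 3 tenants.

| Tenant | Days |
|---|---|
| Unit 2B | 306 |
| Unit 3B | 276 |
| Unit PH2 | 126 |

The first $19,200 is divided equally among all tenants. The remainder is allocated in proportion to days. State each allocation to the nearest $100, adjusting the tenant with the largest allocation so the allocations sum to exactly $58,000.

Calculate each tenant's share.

Equal tier: $19,200 ÷ 3 = $6,400 apiece.
Remainder $38,800 by days (total 708): Unit 2B 16,769.49 → $16,800; Unit 3B 15,125.42 → $15,100; Unit PH2 6,905.08 → $6,900.
Totals: Unit 2B $6,400 + $16,800 = $23,200; Unit 3B $6,400 + $15,100 = $21,500; Unit PH2 $6,400 + $6,900 = $13,300.

Unit 2B: $23,200 | Unit 3B: $21,500 | Unit PH2: $13,300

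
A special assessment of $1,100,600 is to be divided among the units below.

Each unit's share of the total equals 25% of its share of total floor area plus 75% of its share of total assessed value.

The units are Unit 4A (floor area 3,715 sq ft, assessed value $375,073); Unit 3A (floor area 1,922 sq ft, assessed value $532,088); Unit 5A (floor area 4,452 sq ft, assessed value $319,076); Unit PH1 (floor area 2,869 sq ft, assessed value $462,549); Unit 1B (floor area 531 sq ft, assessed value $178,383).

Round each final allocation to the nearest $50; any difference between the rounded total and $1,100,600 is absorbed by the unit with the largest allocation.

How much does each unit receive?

Floor area total 13,489; assessed value total 1,867,169.
Composite weights (25% floor area + 75% assessed value): Unit 4A 0.2195; Unit 3A 0.2493; Unit 5A 0.2107; Unit PH1 0.2390; Unit 1B 0.0815.
Pro-rata amounts: Unit 4A 241,593.62; Unit 3A 274,434.01; Unit 5A 231,871.51; Unit PH1 263,008.77; Unit 1B 89,692.09.
Rounded to nearest $50: Unit 4A $241,600; Unit 3A $274,450; Unit 5A $231,850; Unit PH1 $263,000; Unit 1B $89,700. Sum = $1,100,600.
Rounded total matches; no reconciliation needed.

Unit 4A: $241,600 | Unit 3A: $274,450 | Unit 5A: $231,850 | Unit PH1: $263,000 | Unit 1B: $89,700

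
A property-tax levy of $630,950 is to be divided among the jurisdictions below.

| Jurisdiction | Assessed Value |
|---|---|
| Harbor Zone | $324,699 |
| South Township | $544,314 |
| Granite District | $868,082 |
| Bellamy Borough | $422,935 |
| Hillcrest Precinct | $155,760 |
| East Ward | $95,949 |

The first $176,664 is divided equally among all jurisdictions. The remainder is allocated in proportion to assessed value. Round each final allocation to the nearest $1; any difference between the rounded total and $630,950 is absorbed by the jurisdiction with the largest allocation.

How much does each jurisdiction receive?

First tranche $176,664 split equally: $29,444 each.
Remainder $454,286 by assessed value (total 2,411,739): Harbor Zone 61,161.76 → $61,162; South Township 102,529.43 → $102,529; Granite District 163,515.83 → $163,516; Bellamy Borough 79,665.94 → $79,666; Hillcrest Precinct 29,339.65 → $29,340; East Ward 18,073.38 → $18,073.
Totals: Harbor Zone $29,444 + $61,162 = $90,606; South Township $29,444 + $102,529 = $131,973; Granite District $29,444 + $163,516 = $192,960; Bellamy Borough $29,444 + $79,666 = $109,110; Hillcrest Precinct $29,444 + $29,340 = $58,784; East Ward $29,444 + $18,073 = $47,517.

Harbor Zone: $90,606; South Township: $131,973; Granite District: $192,960; Bellamy Borough: $109,110; Hillcrest Precinct: $58,784; East Ward: $47,517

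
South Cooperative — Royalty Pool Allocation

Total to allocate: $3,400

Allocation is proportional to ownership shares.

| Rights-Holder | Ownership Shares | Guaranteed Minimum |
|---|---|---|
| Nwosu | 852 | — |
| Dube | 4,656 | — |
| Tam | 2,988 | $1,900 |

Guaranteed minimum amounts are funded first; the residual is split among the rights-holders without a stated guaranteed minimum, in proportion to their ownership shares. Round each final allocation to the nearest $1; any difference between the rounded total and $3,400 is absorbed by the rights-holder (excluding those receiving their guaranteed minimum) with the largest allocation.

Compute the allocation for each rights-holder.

Minimums first: Tam $1,900. Balance $1,500.
Balance split over remaining ownership shares 5,508: Nwosu 232.03 → $232; Dube 1,267.97 → $1,268.

Nwosu: $232 | Dube: $1,268 | Tam: $1,900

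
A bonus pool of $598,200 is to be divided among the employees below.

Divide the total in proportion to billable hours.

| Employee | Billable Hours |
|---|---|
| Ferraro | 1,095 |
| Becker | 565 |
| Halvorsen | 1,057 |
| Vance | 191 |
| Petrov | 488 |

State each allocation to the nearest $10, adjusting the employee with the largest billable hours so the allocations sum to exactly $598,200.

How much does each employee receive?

Billable hours total: 3,396.
Unrounded shares: Ferraro 1,095/3,396 × $598,200 = 192,882.51; Becker 565/3,396 × $598,200 = 99,523.85; Halvorsen 1,057/3,396 × $598,200 = 186,188.87; Vance 191/3,396 × $598,200 = 33,644.35; Petrov 488/3,396 × $598,200 = 85,960.42.
At nearest $10: Ferraro $192,880; Becker $99,520; Halvorsen $186,190; Vance $33,640; Petrov $85,960. Sum = $598,190.
Difference $598,200 − $598,190 = +$10 applied to largest billable hours (Ferraro): Ferraro becomes $192,890.

Ferraro: $192,890; Becker: $99,520; Halvorsen: $186,190; Vance: $33,640; Petrov: $85,960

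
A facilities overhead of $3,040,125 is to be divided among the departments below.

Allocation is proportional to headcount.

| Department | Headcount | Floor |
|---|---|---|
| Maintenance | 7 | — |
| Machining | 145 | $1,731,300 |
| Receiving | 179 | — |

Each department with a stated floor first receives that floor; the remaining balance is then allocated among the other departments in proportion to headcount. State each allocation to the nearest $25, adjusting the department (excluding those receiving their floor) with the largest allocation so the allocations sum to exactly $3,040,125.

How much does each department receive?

Minimums first: Machining $1,731,300. Residual $1,308,825.
Residual split over remaining headcount 186: Maintenance 49,256.85 → $49,250; Receiving 1,259,568.15 → $1,259,575.

Maintenance: $49,250; Machining: $1,731,300; Receiving: $1,259,575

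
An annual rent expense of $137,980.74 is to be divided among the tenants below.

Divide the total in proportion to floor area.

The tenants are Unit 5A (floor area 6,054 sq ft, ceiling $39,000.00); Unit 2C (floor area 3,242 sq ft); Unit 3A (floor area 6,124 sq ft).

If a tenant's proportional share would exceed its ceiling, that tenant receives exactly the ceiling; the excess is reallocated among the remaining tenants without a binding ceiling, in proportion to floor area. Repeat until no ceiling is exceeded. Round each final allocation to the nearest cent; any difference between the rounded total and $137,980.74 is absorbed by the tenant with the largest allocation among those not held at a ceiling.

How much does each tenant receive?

Total floor area = 15,420.
Proportional shares (ignoring caps): Unit 5A 54,172.2049; Unit 2C 29,009.9584; Unit 3A 54,798.5766.
Cap binds for Unit 5A ($39,000.00); balance $98,980.74 reallocated over remaining floor area 9,366.
Shares after redistribution: Unit 2C 34,261.7509 → $34,261.75; Unit 3A 64,718.9891 → $64,718.99.

Unit 5A: $39,000.00; Unit 2C: $34,261.75; Unit 3A: $64,718.99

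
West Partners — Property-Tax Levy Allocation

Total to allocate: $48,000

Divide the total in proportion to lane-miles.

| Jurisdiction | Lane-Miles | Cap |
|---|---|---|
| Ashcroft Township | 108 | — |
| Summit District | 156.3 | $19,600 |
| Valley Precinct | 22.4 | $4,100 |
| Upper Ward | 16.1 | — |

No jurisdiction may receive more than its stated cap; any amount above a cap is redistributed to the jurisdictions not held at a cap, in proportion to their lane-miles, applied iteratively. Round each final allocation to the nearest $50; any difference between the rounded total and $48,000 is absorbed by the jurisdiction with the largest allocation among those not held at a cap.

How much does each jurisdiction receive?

Ashcroft Township: $21,150; Summit District: $19,600; Valley Precinct: $4,100; Upper Ward: $3,150

Total lane-miles = 302.8.
Proportional shares (ignoring caps): Ashcroft Township 17,120.21; Summit District 24,776.75; Valley Precinct 3,550.86; Upper Ward 2,552.18.
Cap binds for Summit District ($19,600); residual $28,400 reallocated over remaining lane-miles 146.5.
Cap binds for Valley Precinct ($4,100); residual $24,300 reallocated over remaining lane-miles 124.1.
Remaining shares: Ashcroft Township 21,147.46 → $21,150; Upper Ward 3,152.54 → $3,150.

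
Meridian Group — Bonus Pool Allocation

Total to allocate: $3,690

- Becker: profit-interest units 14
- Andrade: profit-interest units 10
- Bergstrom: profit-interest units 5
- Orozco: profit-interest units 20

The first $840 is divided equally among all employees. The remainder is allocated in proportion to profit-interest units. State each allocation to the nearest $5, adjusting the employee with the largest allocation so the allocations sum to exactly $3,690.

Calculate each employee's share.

Becker: $1,025; Andrade: $790; Bergstrom: $500; Orozco: $1,375

$840 shared equally gives $210 per employee.
Remainder $2,850 by profit-interest units (total 49): Becker 814.29 → $815; Andrade 581.63 → $580; Bergstrom 290.82 → $290; Orozco 1,163.27 → $1,165.
Totals: Becker $210 + $815 = $1,025; Andrade $210 + $580 = $790; Bergstrom $210 + $290 = $500; Orozco $210 + $1,165 = $1,375.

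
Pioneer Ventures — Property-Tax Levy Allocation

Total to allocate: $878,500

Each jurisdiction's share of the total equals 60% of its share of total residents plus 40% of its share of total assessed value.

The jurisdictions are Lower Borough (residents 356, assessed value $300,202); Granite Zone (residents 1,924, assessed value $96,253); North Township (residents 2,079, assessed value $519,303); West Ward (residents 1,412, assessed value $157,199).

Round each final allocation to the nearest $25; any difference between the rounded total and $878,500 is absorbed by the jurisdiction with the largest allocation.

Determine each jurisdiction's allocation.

Residents total 5,771; assessed value total 1,072,957.
Combined weights (60% residents + 40% assessed value): Lower Borough 0.1489; Granite Zone 0.2359; North Township 0.4097; West Ward 0.2054.
Raw shares: Lower Borough 130,833.61; Granite Zone 207,253.89; North Township 359,962.44; West Ward 180,450.06.
After rounding ($25): Lower Borough $130,825; Granite Zone $207,250; North Township $359,950; West Ward $180,450. Sum = $878,475.
Difference $878,500 − $878,475 = +$25 applied to largest allocation (North Township): North Township becomes $359,975.

Lower Borough: $130,825; Granite Zone: $207,250; North Township: $359,975; West Ward: $180,450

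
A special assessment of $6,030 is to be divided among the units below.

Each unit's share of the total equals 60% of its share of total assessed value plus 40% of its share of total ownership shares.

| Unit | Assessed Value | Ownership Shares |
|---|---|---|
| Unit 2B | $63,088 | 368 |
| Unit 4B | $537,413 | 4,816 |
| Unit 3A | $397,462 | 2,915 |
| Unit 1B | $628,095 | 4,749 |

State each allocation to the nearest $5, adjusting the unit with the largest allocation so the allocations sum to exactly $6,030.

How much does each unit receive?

Unit 2B: $210; Unit 4B: $2,100; Unit 3A: $1,430; Unit 1B: $2,290

Assessed value total 1,626,058; ownership shares total 12,848.
Composite weights (60% assessed value + 40% ownership shares): Unit 2B 0.0347; Unit 4B 0.3482; Unit 3A 0.2374; Unit 1B 0.3796.
Proportional shares: Unit 2B 209.46; Unit 4B 2,099.88; Unit 3A 1,431.60; Unit 1B 2,289.07.
After rounding ($5): Unit 2B $210; Unit 4B $2,100; Unit 3A $1,430; Unit 1B $2,290. Sum = $6,030.
Rounded total matches; no reconciliation needed.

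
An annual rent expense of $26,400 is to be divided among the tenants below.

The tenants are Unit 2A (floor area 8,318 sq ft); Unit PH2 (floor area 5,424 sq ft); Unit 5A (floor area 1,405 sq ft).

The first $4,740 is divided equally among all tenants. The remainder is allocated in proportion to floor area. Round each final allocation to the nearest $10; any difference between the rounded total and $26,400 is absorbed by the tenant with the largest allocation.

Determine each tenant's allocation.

$4,740 shared equally gives $1,580 per tenant.
Remainder $21,660 by floor area (total 15,147): Unit 2A 11,894.62 → $11,890; Unit PH2 7,756.24 → $7,760; Unit 5A 2,009.13 → $2,010.
Totals: Unit 2A $1,580 + $11,890 = $13,470; Unit PH2 $1,580 + $7,760 = $9,340; Unit 5A $1,580 + $2,010 = $3,590.

Unit 2A: $13,470 | Unit PH2: $9,340 | Unit 5A: $3,590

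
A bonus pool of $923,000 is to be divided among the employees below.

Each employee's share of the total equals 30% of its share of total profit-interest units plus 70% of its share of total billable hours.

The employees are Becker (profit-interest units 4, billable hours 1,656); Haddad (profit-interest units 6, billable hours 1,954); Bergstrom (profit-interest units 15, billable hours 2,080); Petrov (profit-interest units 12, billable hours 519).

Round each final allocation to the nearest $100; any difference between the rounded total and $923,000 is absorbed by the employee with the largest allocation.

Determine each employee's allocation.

Profit-interest units total 37; billable hours total 6,209.
Blended shares (30% profit-interest units + 70% billable hours): Becker 0.2191; Haddad 0.2689; Bergstrom 0.3561; Petrov 0.1558.
Unrounded shares: Becker 202,256.22; Haddad 248,233.26; Bergstrom 328,698.70; Petrov 143,811.83.
After rounding ($100): Becker $202,300; Haddad $248,200; Bergstrom $328,700; Petrov $143,800. Sum = $923,000.
Sum already equals the total — no adjustment.

Becker: $202,300; Haddad: $248,200; Bergstrom: $328,700; Petrov: $143,800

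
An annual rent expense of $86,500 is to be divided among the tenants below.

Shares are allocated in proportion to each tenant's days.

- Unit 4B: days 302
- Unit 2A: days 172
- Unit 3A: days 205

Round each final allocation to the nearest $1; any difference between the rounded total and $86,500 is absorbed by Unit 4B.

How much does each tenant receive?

Total days = 679.
Pro-rata amounts: Unit 4B 302/679 × $86,500 = 38,472.75; Unit 2A 172/679 × $86,500 = 21,911.63; Unit 3A 205/679 × $86,500 = 26,115.61.
At nearest $1: Unit 4B $38,473; Unit 2A $21,912; Unit 3A $26,116. Sum = $86,501.
Difference $86,500 − $86,501 = −$1 applied to Unit 4B: Unit 4B becomes $38,472.

Unit 4B: $38,472 · Unit 2A: $21,912 · Unit 3A: $26,116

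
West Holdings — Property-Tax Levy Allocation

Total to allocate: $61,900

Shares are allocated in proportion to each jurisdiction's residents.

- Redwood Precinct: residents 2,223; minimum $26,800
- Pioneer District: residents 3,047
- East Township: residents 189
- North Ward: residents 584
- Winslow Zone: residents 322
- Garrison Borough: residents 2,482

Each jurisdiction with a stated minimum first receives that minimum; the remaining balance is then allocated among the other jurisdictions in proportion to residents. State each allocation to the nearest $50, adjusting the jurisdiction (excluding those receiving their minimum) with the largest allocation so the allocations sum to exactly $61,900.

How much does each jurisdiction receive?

Guaranteed amounts: Redwood Precinct $26,800. Residual $35,100.
Residual split over remaining residents 6,624: Pioneer District 16,145.79 → $16,150; East Township 1,001.49 → $1,000; North Ward 3,094.57 → $3,100; Winslow Zone 1,706.25 → $1,700; Garrison Borough 13,151.90 → $13,150.

Redwood Precinct: $26,800; Pioneer District: $16,150; East Township: $1,000; North Ward: $3,100; Winslow Zone: $1,700; Garrison Borough: $13,150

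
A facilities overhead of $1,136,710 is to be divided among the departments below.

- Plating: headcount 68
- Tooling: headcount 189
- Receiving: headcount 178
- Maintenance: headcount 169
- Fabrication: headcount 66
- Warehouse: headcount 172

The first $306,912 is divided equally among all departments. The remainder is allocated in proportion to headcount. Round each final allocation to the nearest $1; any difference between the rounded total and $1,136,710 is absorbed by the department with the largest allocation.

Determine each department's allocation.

Plating: $118,167 | Tooling: $237,413 | Receiving: $226,572 | Maintenance: $217,703 | Fabrication: $116,196 | Warehouse: $220,659

$306,912 shared equally gives $51,152 per department.
Remainder $829,798 by headcount (total 842): Plating 67,014.57 → $67,015; Tooling 186,261.07 → $186,261; Receiving 175,420.48 → $175,420; Maintenance 166,550.90 → $166,551; Fabrication 65,043.55 → $65,044; Warehouse 169,507.43 → $169,507.
Totals: Plating $51,152 + $67,015 = $118,167; Tooling $51,152 + $186,261 = $237,413; Receiving $51,152 + $175,420 = $226,572; Maintenance $51,152 + $166,551 = $217,703; Fabrication $51,152 + $65,044 = $116,196; Warehouse $51,152 + $169,507 = $220,659.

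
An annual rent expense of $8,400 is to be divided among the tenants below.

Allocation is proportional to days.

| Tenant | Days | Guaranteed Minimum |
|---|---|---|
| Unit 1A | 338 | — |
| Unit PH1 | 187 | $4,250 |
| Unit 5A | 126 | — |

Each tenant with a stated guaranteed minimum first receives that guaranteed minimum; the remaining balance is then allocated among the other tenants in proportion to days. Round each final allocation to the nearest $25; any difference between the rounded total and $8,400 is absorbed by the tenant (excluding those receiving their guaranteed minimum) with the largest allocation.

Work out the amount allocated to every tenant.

Guaranteed amounts: Unit PH1 $4,250. Balance $4,150.
Balance split over remaining days 464: Unit 1A 3,023.06 → $3,025; Unit 5A 1,126.94 → $1,125.

Unit 1A: $3,025 · Unit PH1: $4,250 · Unit 5A: $1,125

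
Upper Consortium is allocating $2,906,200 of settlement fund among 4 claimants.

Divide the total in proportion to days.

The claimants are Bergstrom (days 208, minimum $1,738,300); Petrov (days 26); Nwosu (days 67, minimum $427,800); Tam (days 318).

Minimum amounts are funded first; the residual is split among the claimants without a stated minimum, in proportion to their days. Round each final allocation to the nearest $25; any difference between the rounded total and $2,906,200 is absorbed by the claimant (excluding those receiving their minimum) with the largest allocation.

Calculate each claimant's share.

Fund the minimums — Bergstrom $1,738,300; Nwosu $427,800. Remaining pool $740,100.
Remaining pool split over remaining days 344: Petrov 55,937.79 → $55,950; Tam 684,162.21 → $684,150.

Bergstrom: $1,738,300; Petrov: $55,950; Nwosu: $427,800; Tam: $684,150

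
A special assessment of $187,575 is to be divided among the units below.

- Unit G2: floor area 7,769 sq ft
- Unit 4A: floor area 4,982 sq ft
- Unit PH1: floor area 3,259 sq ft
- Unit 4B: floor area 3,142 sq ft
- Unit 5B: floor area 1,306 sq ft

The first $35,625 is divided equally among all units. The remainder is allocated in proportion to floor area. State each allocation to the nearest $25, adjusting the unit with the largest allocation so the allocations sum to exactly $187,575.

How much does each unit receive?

Unit G2: $64,850 · Unit 4A: $44,125 · Unit PH1: $31,325 · Unit 4B: $30,450 · Unit 5B: $16,825

First tranche $35,625 split equally: $7,125 each.
Remainder $151,950 by floor area (total 20,458): Unit G2 57,703.57 → $57,700; Unit 4A 37,003.37 → $37,000; Unit PH1 24,205.94 → $24,200; Unit 4B 23,336.93 → $23,325; Unit 5B 9,700.20 → $9,700.
Rounding difference +$25 on remainder applied to Unit G2.
Totals: Unit G2 $7,125 + $57,725 = $64,850; Unit 4A $7,125 + $37,000 = $44,125; Unit PH1 $7,125 + $24,200 = $31,325; Unit 4B $7,125 + $23,325 = $30,450; Unit 5B $7,125 + $9,700 = $16,825.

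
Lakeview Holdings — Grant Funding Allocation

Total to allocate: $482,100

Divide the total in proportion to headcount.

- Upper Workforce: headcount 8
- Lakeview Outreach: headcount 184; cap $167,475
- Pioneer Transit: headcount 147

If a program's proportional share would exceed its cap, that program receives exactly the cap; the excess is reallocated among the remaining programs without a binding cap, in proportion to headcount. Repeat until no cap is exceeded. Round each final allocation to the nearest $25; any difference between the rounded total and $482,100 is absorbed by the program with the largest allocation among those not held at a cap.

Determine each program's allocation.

Combined headcount = 339.
Proportional shares (ignoring caps): Upper Workforce 11,376.99; Lakeview Outreach 261,670.80; Pioneer Transit 209,052.21.
Capped: Lakeview Outreach ($167,475); remaining pool $314,625 reallocated over remaining headcount 155.
Shares after redistribution: Upper Workforce 16,238.71 → $16,250; Pioneer Transit 298,386.29 → $298,375.

Upper Workforce: $16,250 | Lakeview Outreach: $167,475 | Pioneer Transit: $298,375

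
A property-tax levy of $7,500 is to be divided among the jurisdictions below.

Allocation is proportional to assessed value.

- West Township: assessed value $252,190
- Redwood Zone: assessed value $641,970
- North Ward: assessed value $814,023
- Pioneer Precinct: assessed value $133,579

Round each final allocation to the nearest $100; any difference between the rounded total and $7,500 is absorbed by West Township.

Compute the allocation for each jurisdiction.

West Township: $1,100 | Redwood Zone: $2,600 | North Ward: $3,300 | Pioneer Precinct: $500

Total assessed value = 1,841,762.
Pro-rata amounts: West Township 252,190/1,841,762 × $7,500 = 1,026.96; Redwood Zone 641,970/1,841,762 × $7,500 = 2,614.22; North Ward 814,023/1,841,762 × $7,500 = 3,314.85; Pioneer Precinct 133,579/1,841,762 × $7,500 = 543.96.
Rounded to nearest $100: West Township $1,000; Redwood Zone $2,600; North Ward $3,300; Pioneer Precinct $500. Sum = $7,400.
Difference $7,500 − $7,400 = +$100 applied to West Township: West Township becomes $1,100.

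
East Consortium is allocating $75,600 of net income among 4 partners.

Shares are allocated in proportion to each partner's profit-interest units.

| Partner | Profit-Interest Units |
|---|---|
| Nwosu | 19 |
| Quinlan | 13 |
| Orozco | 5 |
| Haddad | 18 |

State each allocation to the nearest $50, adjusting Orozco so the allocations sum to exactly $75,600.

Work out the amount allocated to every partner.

Sum of profit-interest units: 55.
Proportional shares: Nwosu 19/55 × $75,600 = 26,116.36; Quinlan 13/55 × $75,600 = 17,869.09; Orozco 5/55 × $75,600 = 6,872.73; Haddad 18/55 × $75,600 = 24,741.82.
Rounded to nearest $50: Nwosu $26,100; Quinlan $17,850; Orozco $6,850; Haddad $24,750. Sum = $75,550.
Difference $75,600 − $75,550 = +$50 applied to Orozco: Orozco becomes $6,900.

Nwosu: $26,100 · Quinlan: $17,850 · Orozco: $6,900 · Haddad: $24,750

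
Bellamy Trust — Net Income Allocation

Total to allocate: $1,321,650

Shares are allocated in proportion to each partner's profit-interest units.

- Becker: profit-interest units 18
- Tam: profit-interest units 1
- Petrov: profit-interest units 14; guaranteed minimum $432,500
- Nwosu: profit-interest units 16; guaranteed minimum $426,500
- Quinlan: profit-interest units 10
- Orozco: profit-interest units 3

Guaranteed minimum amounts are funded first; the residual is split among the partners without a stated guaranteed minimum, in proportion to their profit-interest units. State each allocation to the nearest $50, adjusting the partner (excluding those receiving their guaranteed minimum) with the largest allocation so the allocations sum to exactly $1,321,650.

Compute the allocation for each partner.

Becker: $260,250 | Tam: $14,450 | Petrov: $432,500 | Nwosu: $426,500 | Quinlan: $144,600 | Orozco: $43,350

Minimums first: Petrov $432,500; Nwosu $426,500. Remaining pool $462,650.
Remaining pool split over remaining profit-interest units 32: Becker 260,240.62 → $260,250; Tam 14,457.81 → $14,450; Quinlan 144,578.12 → $144,600; Orozco 43,373.44 → $43,350.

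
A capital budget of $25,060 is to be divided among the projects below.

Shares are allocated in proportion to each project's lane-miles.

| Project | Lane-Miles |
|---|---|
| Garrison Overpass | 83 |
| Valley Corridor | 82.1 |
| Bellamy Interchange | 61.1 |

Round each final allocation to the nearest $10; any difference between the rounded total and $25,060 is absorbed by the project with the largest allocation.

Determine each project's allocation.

Garrison Overpass: $9,190; Valley Corridor: $9,100; Bellamy Interchange: $6,770

Total lane-miles = 226.2.
Proportional shares: Garrison Overpass 83/226.2 × $25,060 = 9,195.31; Valley Corridor 82.1/226.2 × $25,060 = 9,095.61; Bellamy Interchange 61.1/226.2 × $25,060 = 6,769.08.
At nearest $10: Garrison Overpass $9,200; Valley Corridor $9,100; Bellamy Interchange $6,770. Sum = $25,070.
Difference $25,060 − $25,070 = −$10 applied to largest allocation (Garrison Overpass): Garrison Overpass becomes $9,190.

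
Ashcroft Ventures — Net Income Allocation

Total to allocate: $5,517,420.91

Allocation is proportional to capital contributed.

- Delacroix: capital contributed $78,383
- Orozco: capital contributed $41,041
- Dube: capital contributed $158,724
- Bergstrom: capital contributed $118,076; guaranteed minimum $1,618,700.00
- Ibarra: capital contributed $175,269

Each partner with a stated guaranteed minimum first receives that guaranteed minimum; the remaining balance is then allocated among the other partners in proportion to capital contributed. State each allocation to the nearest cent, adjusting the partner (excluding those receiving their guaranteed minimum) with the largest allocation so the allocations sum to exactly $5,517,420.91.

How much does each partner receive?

Delacroix: $673,978.79 | Orozco: $352,892.38 | Dube: $1,364,793.51 | Bergstrom: $1,618,700.00 | Ibarra: $1,507,056.23

Minimums first: Bergstrom $1,618,700.00. Remaining pool $3,898,720.91.
Remaining pool split over remaining capital contributed 453,417: Delacroix 673,978.7901 → $673,978.79; Orozco 352,892.3813 → $352,892.38; Dube 1,364,793.5073 → $1,364,793.51; Ibarra 1,507,056.2312 → $1,507,056.23.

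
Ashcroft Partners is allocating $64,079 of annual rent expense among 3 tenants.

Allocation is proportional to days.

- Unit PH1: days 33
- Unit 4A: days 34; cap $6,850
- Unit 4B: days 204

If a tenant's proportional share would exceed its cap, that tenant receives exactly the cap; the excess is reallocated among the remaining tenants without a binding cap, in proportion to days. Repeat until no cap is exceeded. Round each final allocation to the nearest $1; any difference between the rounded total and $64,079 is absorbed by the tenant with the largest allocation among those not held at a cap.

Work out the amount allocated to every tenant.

Combined days = 271.
Pro-rata shares before constraints: Unit PH1 7,802.98; Unit 4A 8,039.43; Unit 4B 48,236.59.
Held at cap: Unit 4A ($6,850); balance $57,229 reallocated over remaining days 237.
Shares after redistribution: Unit PH1 7,968.59 → $7,969; Unit 4B 49,260.41 → $49,260.

Unit PH1: $7,969; Unit 4A: $6,850; Unit 4B: $49,260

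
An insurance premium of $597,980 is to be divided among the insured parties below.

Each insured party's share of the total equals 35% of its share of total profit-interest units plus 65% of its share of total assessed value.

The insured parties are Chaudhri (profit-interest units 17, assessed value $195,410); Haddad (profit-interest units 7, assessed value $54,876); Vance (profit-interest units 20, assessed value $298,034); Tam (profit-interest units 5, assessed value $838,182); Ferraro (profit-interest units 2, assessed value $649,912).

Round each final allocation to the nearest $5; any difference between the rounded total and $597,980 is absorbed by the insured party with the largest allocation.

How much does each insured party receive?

Totals — profit-interest units 51, assessed value 2,036,414.
Composite weights (35% profit-interest units + 65% assessed value): Chaudhri 0.1790; Haddad 0.0656; Vance 0.2324; Tam 0.3019; Ferraro 0.2212.
Pro-rata amounts: Chaudhri 107,061.92; Haddad 39,200.58; Vance 138,960.95; Tam 180,501.35; Ferraro 132,255.21.
After rounding ($5): Chaudhri $107,060; Haddad $39,200; Vance $138,960; Tam $180,500; Ferraro $132,255. Sum = $597,975.
Difference $597,980 − $597,975 = +$5 applied to largest allocation (Tam): Tam becomes $180,505.

Chaudhri: $107,060; Haddad: $39,200; Vance: $138,960; Tam: $180,505; Ferraro: $132,255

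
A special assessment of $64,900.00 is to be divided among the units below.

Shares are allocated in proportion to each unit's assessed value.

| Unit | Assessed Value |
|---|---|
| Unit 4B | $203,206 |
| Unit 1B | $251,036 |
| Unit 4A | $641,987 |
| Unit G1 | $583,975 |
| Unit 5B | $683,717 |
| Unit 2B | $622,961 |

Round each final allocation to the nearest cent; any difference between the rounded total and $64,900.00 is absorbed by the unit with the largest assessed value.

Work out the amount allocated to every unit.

Combined assessed value = 203,206 + 251,036 + 641,987 + 583,975 + 683,717 + 622,961 = 2,986,882.
Proportional shares: Unit 4B 4,415.3299; Unit 1B 5,454.5966; Unit 4A 13,949.3145; Unit G1 12,688.8098; Unit 5B 14,856.0383; Unit 2B 13,535.9110.
After rounding (cent): Unit 4B $4,415.33; Unit 1B $5,454.60; Unit 4A $13,949.31; Unit G1 $12,688.81; Unit 5B $14,856.04; Unit 2B $13,535.91. Sum = $64,900.00.
Sum already equals the total — no adjustment.

Unit 4B: $4,415.33 | Unit 1B: $5,454.60 | Unit 4A: $13,949.31 | Unit G1: $12,688.81 | Unit 5B: $14,856.04 | Unit 2B: $13,535.91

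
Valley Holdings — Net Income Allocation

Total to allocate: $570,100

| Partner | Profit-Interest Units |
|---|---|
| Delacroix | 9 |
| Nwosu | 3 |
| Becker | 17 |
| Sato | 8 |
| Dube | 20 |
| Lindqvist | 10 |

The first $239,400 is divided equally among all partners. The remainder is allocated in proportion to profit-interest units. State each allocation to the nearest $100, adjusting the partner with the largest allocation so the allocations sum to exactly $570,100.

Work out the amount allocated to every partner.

Delacroix: $84,300; Nwosu: $54,700; Becker: $123,800; Sato: $79,400; Dube: $138,600; Lindqvist: $89,300

First tranche $239,400 split equally: $39,900 each.
Remainder $330,700 by profit-interest units (total 67): Delacroix 44,422.39 → $44,400; Nwosu 14,807.46 → $14,800; Becker 83,908.96 → $83,900; Sato 39,486.57 → $39,500; Dube 98,716.42 → $98,700; Lindqvist 49,358.21 → $49,400.
Totals: Delacroix $39,900 + $44,400 = $84,300; Nwosu $39,900 + $14,800 = $54,700; Becker $39,900 + $83,900 = $123,800; Sato $39,900 + $39,500 = $79,400; Dube $39,900 + $98,700 = $138,600; Lindqvist $39,900 + $49,400 = $89,300.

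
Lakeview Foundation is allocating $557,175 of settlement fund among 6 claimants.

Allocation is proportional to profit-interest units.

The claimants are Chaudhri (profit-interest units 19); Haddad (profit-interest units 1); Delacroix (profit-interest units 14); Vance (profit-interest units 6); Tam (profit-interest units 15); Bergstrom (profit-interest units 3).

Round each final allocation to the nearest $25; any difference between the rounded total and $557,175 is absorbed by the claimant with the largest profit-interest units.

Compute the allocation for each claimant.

Sum of profit-interest units: 58.
Unrounded shares: Chaudhri 19/58 × $557,175 = 182,522.84; Haddad 1/58 × $557,175 = 9,606.47; Delacroix 14/58 × $557,175 = 134,490.52; Vance 6/58 × $557,175 = 57,638.79; Tam 15/58 × $557,175 = 144,096.98; Bergstrom 3/58 × $557,175 = 28,819.40.
After rounding ($25): Chaudhri $182,525; Haddad $9,600; Delacroix $134,500; Vance $57,650; Tam $144,100; Bergstrom $28,825. Sum = $557,200.
Difference $557,175 − $557,200 = −$25 applied to largest profit-interest units (Chaudhri): Chaudhri becomes $182,500.

Chaudhri: $182,500 · Haddad: $9,600 · Delacroix: $134,500 · Vance: $57,650 · Tam: $144,100 · Bergstrom: $28,825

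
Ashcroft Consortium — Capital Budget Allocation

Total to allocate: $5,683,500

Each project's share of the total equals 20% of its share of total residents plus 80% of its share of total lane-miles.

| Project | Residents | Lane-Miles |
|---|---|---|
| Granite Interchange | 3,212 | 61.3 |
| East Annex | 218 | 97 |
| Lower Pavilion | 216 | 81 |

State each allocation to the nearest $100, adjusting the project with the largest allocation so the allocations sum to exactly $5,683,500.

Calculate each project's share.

Granite Interchange: $2,166,100; East Annex: $1,911,000; Lower Pavilion: $1,606,400

Residents total 3,646; lane-miles total 239.3.
Composite weights (20% residents + 80% lane-miles): Granite Interchange 0.3811; East Annex 0.3362; Lower Pavilion 0.2826.
Proportional shares: Granite Interchange 2,166,119.03; East Annex 1,911,005.59; Lower Pavilion 1,606,375.37.
At nearest $100: Granite Interchange $2,166,100; East Annex $1,911,000; Lower Pavilion $1,606,400. Sum = $5,683,500.
Sum already equals the total — no adjustment.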